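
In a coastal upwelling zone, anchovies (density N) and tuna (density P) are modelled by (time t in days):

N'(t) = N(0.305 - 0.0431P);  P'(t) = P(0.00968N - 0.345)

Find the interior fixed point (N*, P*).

N* ≈ 35.6, P* ≈ 7.08

Set dP/dt = 0 with P > 0: 0.00968N - 0.345 = 0, so N* = 0.345/0.00968 = 35.6.
Set dN/dt = 0 with N > 0: 0.305 - 0.0431P = 0, so P* = 0.305/0.0431 = 7.08.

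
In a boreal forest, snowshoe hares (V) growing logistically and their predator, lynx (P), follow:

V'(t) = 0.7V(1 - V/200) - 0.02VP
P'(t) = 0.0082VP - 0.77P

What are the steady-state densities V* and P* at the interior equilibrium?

From dP/dt = 0 with P > 0: 0.0082V* = 0.77, so V* = 93.9.
Substitute into dV/dt = 0: 0.7(1 - 93.9/200) = 0.02P*.
The bracket is 0.53, giving P* = 0.371/0.02 = 18.6.

V* ≈ 93.9, P* ≈ 18.6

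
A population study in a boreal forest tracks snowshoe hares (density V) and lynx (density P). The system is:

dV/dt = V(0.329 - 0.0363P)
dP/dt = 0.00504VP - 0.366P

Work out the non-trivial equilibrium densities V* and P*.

Set dP/dt = 0 with P > 0: 0.00504V - 0.366 = 0, so V* = 0.366/0.00504 = 72.6.
Set dV/dt = 0 with V > 0: 0.329 - 0.0363P = 0, so P* = 0.329/0.0363 = 9.06.

V* ≈ 72.6, P* ≈ 9.06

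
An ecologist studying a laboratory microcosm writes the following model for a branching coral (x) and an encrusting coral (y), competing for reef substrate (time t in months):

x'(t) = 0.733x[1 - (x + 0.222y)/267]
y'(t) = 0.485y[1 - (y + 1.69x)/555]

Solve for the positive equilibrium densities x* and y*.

Setting both brackets to zero gives the nullclines x + 0.222y = 267 and 1.69x + y = 555.
Substituting y = 555 - 1.69x into the first: x(1 - 0.222·1.69) = 267 - 0.222·555.
So x* = 144/0.625 = 230, and then y* = 555 - 1.69·230 = 166.

x* ≈ 230, y* ≈ 166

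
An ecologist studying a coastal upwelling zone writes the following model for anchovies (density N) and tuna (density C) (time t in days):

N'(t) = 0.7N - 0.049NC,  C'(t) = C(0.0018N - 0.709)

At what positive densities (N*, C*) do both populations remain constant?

Set dC/dt = 0 with C > 0: 0.0018N - 0.709 = 0, so N* = 0.709/0.0018 = 394.
Set dN/dt = 0 with N > 0: 0.7 - 0.049C = 0, so C* = 0.7/0.049 = 14.3.

N* ≈ 394, C* ≈ 14.3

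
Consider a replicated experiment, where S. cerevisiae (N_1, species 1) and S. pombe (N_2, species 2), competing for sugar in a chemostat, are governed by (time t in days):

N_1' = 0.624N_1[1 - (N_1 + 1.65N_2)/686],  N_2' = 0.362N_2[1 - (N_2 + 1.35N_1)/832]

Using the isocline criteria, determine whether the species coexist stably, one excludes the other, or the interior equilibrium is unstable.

Compare the nullcline intercepts: K1/α12 = 686/1.65 = 416 < K2 = 832; K2/α21 = 832/1.35 = 616 < K1 = 686.
Since both are reversed, neither can invade when rare; the interior point is a saddle.

unstable coexistence (outcome depends on initial conditions)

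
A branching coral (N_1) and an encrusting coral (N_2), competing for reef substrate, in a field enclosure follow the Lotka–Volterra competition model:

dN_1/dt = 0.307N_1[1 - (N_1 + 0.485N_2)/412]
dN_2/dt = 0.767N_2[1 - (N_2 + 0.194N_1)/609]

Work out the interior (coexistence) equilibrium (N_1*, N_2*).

N_1* ≈ 129, N_2* ≈ 584

Setting both brackets to zero gives the nullclines N_1 + 0.485N_2 = 412 and 0.194N_1 + N_2 = 609.
Substituting N_2 = 609 - 0.194N_1 into the first: N_1(1 - 0.485·0.194) = 412 - 0.485·609.
So N_1* = 117/0.906 = 129, and then N_2* = 609 - 0.194·129 = 584.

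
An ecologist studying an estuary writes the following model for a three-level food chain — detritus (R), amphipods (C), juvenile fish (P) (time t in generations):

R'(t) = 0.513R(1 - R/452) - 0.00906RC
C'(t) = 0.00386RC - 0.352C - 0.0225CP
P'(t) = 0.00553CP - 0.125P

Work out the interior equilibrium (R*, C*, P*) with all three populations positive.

R* ≈ 272, C* ≈ 22.6, P* ≈ 30.9

From dP/dt = 0: 0.00553C* = 0.125, so C* = 22.6.
From dR/dt = 0: 0.513(1 - R*/452) = 0.00906·22.6, giving R* = 452·(1 - 0.399) = 272.
From dC/dt = 0: 0.00386·272 - 0.352 = 0.0225P*, so P* = 0.696/0.0225 = 30.9.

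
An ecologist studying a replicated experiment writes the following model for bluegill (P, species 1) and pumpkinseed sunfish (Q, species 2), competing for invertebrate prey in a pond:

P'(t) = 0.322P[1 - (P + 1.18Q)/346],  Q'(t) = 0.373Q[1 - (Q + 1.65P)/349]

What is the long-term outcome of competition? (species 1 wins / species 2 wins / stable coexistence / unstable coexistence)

Compare the nullcline intercepts: K1/α12 = 346/1.18 = 293 < K2 = 349; K2/α21 = 349/1.65 = 212 < K1 = 346.
Since both are reversed, neither can invade when rare; the interior point is a saddle.

unstable coexistence (outcome depends on initial conditions)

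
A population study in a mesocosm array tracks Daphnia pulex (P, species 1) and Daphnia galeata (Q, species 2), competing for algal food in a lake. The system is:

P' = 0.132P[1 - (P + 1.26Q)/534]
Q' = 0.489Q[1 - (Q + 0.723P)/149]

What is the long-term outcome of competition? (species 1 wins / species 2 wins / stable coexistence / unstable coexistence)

Compare the nullcline intercepts: K1/α12 = 534/1.26 = 424 > K2 = 149; K2/α21 = 149/0.723 = 206 < K1 = 534.
Since the inequalities point opposite ways, species 1 can invade but species 2 cannot.

species 1 excludes species 2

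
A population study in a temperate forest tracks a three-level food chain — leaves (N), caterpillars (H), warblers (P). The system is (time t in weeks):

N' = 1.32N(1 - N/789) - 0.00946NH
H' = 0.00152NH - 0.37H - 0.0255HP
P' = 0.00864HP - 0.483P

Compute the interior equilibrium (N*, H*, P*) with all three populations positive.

From dP/dt = 0: 0.00864H* = 0.483, so H* = 55.9.
From dN/dt = 0: 1.32(1 - N*/789) = 0.00946·55.9, giving N* = 789·(1 - 0.401) = 473.
From dH/dt = 0: 0.00152·473 - 0.37 = 0.0255P*, so P* = 0.349/0.0255 = 13.7.

N* ≈ 473, H* ≈ 55.9, P* ≈ 13.7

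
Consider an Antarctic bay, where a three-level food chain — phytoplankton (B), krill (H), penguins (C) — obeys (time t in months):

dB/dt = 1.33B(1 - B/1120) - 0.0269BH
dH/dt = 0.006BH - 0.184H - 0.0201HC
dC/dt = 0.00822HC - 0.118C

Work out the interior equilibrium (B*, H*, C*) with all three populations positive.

B* ≈ 795, H* ≈ 14.4, C* ≈ 228

From dC/dt = 0: 0.00822H* = 0.118, so H* = 14.4.
From dB/dt = 0: 1.33(1 - B*/1120) = 0.0269·14.4, giving B* = 1120·(1 - 0.29) = 795.
From dH/dt = 0: 0.006·795 - 0.184 = 0.0201C*, so C* = 4.58/0.0201 = 228.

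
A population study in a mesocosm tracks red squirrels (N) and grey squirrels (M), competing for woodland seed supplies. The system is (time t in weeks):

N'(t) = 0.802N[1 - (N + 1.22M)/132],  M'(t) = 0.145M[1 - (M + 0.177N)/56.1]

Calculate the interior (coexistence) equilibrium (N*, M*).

Setting both brackets to zero gives the nullclines N + 1.22M = 132 and 0.177N + M = 56.1.
Substituting M = 56.1 - 0.177N into the first: N(1 - 1.22·0.177) = 132 - 1.22·56.1.
So N* = 63.6/0.784 = 81.1, and then M* = 56.1 - 0.177·81.1 = 41.8.

N* ≈ 81.1, M* ≈ 41.8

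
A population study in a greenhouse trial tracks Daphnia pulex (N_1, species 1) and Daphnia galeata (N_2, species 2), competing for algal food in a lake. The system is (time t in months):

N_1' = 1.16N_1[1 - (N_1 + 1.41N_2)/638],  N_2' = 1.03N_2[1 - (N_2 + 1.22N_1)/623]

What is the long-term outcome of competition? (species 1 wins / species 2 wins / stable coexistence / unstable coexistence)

unstable coexistence (outcome depends on initial conditions)

Compare the nullcline intercepts: K1/α12 = 638/1.41 = 452 < K2 = 623; K2/α21 = 623/1.22 = 511 < K1 = 638.
Since both are reversed, neither can invade when rare; the interior point is a saddle.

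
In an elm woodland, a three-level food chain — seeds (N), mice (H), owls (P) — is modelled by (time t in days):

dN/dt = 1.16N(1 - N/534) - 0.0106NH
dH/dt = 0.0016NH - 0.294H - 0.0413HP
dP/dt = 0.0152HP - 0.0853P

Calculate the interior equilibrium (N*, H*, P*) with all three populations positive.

From dP/dt = 0: 0.0152H* = 0.0853, so H* = 5.61.
From dN/dt = 0: 1.16(1 - N*/534) = 0.0106·5.61, giving N* = 534·(1 - 0.0513) = 507.
From dH/dt = 0: 0.0016·507 - 0.294 = 0.0413P*, so P* = 0.517/0.0413 = 12.5.

N* ≈ 507, H* ≈ 5.61, P* ≈ 12.5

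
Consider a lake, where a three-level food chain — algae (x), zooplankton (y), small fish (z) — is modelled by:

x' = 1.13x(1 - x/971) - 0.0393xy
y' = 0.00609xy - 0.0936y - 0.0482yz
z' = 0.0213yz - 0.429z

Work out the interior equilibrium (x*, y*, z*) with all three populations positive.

From dz/dt = 0: 0.0213y* = 0.429, so y* = 20.1.
From dx/dt = 0: 1.13(1 - x*/971) = 0.0393·20.1, giving x* = 971·(1 - 0.7) = 291.
From dy/dt = 0: 0.00609·291 - 0.0936 = 0.0482z*, so z* = 1.68/0.0482 = 34.8.

x* ≈ 291, y* ≈ 20.1, z* ≈ 34.8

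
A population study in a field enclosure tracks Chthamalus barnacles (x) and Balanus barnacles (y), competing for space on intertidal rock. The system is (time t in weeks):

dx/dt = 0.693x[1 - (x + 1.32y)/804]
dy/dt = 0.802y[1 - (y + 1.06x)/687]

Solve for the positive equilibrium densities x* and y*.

Setting both brackets to zero gives the nullclines x + 1.32y = 804 and 1.06x + y = 687.
Substituting y = 687 - 1.06x into the first: x(1 - 1.32·1.06) = 804 - 1.32·687.
So x* = -103/-0.399 = 258, and then y* = 687 - 1.06·258 = 414.

x* ≈ 258, y* ≈ 414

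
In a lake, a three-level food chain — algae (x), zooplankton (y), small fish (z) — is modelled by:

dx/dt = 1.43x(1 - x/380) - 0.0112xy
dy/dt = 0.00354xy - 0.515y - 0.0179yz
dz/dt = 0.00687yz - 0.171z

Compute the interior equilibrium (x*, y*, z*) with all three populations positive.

From dz/dt = 0: 0.00687y* = 0.171, so y* = 24.9.
From dx/dt = 0: 1.43(1 - x*/380) = 0.0112·24.9, giving x* = 380·(1 - 0.195) = 306.
From dy/dt = 0: 0.00354·306 - 0.515 = 0.0179z*, so z* = 0.568/0.0179 = 31.7.

x* ≈ 306, y* ≈ 24.9, z* ≈ 31.7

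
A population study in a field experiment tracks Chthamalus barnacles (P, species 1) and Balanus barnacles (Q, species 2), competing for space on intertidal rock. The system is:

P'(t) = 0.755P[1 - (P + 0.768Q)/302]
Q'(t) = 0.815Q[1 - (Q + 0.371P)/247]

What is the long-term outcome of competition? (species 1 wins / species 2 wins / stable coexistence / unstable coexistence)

stable coexistence

Compare the nullcline intercepts: K1/α12 = 302/0.768 = 393 > K2 = 247; K2/α21 = 247/0.371 = 666 > K1 = 302.
Since both inequalities hold, each species can invade when rare, so the interior equilibrium is stable.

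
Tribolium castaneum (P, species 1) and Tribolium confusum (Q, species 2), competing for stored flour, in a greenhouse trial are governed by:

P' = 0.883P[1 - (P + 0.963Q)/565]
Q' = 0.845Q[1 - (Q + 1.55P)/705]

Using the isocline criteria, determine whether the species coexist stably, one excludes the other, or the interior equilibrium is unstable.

unstable coexistence (outcome depends on initial conditions)

Compare the nullcline intercepts: K1/α12 = 565/0.963 = 587 < K2 = 705; K2/α21 = 705/1.55 = 455 < K1 = 565.
Since both are reversed, neither can invade when rare; the interior point is a saddle.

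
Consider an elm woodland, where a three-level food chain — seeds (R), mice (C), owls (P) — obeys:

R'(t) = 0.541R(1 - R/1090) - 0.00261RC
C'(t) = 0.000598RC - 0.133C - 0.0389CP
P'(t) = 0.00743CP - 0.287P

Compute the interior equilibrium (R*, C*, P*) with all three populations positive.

R* ≈ 887, C* ≈ 38.6, P* ≈ 10.2

From dP/dt = 0: 0.00743C* = 0.287, so C* = 38.6.
From dR/dt = 0: 0.541(1 - R*/1090) = 0.00261·38.6, giving R* = 1090·(1 - 0.186) = 887.
From dC/dt = 0: 0.000598·887 - 0.133 = 0.0389P*, so P* = 0.397/0.0389 = 10.2.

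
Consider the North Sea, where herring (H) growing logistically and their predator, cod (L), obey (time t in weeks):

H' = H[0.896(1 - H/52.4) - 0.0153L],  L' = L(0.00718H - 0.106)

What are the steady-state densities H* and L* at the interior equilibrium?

From dL/dt = 0 with L > 0: 0.00718H* = 0.106, so H* = 14.8.
Substitute into dH/dt = 0: 0.896(1 - 14.8/52.4) = 0.0153L*.
The bracket is 0.718, giving L* = 0.644/0.0153 = 42.1.

H* ≈ 14.8, L* ≈ 42.1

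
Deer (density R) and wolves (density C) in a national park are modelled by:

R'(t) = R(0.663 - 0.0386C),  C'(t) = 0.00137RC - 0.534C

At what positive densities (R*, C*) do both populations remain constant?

R* ≈ 390, C* ≈ 17.2

Set dC/dt = 0 with C > 0: 0.00137R - 0.534 = 0, so R* = 0.534/0.00137 = 390.
Set dR/dt = 0 with R > 0: 0.663 - 0.0386C = 0, so C* = 0.663/0.0386 = 17.2.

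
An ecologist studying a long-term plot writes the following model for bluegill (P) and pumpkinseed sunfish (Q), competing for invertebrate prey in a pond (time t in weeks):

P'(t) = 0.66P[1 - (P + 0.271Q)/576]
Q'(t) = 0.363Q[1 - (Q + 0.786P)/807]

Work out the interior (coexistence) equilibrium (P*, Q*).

Setting both brackets to zero gives the nullclines P + 0.271Q = 576 and 0.786P + Q = 807.
Substituting Q = 807 - 0.786P into the first: P(1 - 0.271·0.786) = 576 - 0.271·807.
So P* = 357/0.787 = 454, and then Q* = 807 - 0.786·454 = 450.

P* ≈ 454, Q* ≈ 450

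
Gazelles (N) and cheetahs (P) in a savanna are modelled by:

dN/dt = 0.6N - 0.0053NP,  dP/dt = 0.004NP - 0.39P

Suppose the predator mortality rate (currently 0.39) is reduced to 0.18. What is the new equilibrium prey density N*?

At the interior fixed point, setting dP/dt = 0 with P > 0 fixes N* = (predator death rate)/(NP coefficient) — independent of the other coefficients.
With the change, N* = 0.18/0.004 = 45; it falls from 97.5.

N* ≈ 45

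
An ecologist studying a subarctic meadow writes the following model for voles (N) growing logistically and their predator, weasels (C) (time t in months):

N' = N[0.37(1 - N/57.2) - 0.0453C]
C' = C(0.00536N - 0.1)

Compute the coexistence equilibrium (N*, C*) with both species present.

From dC/dt = 0 with C > 0: 0.00536N* = 0.1, so N* = 18.7.
Substitute into dN/dt = 0: 0.37(1 - 18.7/57.2) = 0.0453C*.
The bracket is 0.674, giving C* = 0.249/0.0453 = 5.5.

N* ≈ 18.7, C* ≈ 5.5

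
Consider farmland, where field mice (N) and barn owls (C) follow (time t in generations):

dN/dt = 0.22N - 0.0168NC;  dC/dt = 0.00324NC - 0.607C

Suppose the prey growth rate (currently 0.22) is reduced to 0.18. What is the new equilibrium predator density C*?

C* ≈ 10.7

At the interior fixed point, setting dN/dt = 0 with N > 0 fixes C* = (prey growth rate)/(NC coefficient) — independent of the other coefficients.
With the change, C* = 0.18/0.0168 = 10.7; it falls from 13.1.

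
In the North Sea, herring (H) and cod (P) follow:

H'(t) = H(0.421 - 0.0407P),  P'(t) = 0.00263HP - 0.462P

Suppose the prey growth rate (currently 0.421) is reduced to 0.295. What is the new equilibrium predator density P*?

At the interior fixed point, setting dH/dt = 0 with H > 0 fixes P* = (prey growth rate)/(HP coefficient) — independent of the other coefficients.
With the change, P* = 0.295/0.0407 = 7.25; it falls from 10.3.

P* ≈ 7.25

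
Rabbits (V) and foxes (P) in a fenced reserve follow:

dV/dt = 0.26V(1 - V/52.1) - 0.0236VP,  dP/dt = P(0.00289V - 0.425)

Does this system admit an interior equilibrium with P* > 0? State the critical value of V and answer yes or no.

The predator equation gives dP/dt > 0 only when V > 0.425/0.00289 = 147.
Without the predator, V → K = 52.1. Since 52.1 < 147, the predator cannot invade.

Threshold V = 147; K < 147, so no, the predator goes extinct.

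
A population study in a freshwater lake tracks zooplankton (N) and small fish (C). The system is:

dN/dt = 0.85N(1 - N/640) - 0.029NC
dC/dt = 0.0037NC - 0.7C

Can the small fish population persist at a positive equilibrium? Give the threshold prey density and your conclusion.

The predator equation gives dC/dt > 0 only when N > 0.7/0.0037 = 189.
Without the predator, N → K = 640. Since 640 > 189, the predator can invade and persist.

Threshold N = 189; K > 189, so yes, the predator persists.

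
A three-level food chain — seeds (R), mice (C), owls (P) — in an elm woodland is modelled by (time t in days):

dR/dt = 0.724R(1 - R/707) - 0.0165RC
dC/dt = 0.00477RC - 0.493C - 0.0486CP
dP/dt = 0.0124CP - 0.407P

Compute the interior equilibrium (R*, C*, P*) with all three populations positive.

From dP/dt = 0: 0.0124C* = 0.407, so C* = 32.8.
From dR/dt = 0: 0.724(1 - R*/707) = 0.0165·32.8, giving R* = 707·(1 - 0.748) = 178.
From dC/dt = 0: 0.00477·178 - 0.493 = 0.0486P*, so P* = 0.357/0.0486 = 7.34.

R* ≈ 178, C* ≈ 32.8, P* ≈ 7.34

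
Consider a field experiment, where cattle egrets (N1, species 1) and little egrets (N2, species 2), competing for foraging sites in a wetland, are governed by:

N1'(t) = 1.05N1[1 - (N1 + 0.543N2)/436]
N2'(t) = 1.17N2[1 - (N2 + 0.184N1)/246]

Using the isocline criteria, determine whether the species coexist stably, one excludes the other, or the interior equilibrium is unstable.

stable coexistence

Compare the nullcline intercepts: K1/α12 = 436/0.543 = 803 > K2 = 246; K2/α21 = 246/0.184 = 1340 > K1 = 436.
Since both inequalities hold, each species can invade when rare, so the interior equilibrium is stable.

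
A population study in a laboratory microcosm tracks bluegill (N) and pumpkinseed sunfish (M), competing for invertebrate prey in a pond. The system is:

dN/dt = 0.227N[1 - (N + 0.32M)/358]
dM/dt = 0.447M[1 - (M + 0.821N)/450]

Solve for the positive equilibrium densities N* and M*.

Setting both brackets to zero gives the nullclines N + 0.32M = 358 and 0.821N + M = 450.
Substituting M = 450 - 0.821N into the first: N(1 - 0.32·0.821) = 358 - 0.32·450.
So N* = 214/0.737 = 290, and then M* = 450 - 0.821·290 = 212.

N* ≈ 290, M* ≈ 212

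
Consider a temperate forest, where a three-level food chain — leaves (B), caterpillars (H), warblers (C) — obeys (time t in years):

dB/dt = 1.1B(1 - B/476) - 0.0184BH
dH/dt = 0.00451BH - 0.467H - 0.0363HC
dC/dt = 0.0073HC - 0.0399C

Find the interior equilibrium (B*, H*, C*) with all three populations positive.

From dC/dt = 0: 0.0073H* = 0.0399, so H* = 5.47.
From dB/dt = 0: 1.1(1 - B*/476) = 0.0184·5.47, giving B* = 476·(1 - 0.0914) = 432.
From dH/dt = 0: 0.00451·432 - 0.467 = 0.0363C*, so C* = 1.48/0.0363 = 40.9.

B* ≈ 432, H* ≈ 5.47, C* ≈ 40.9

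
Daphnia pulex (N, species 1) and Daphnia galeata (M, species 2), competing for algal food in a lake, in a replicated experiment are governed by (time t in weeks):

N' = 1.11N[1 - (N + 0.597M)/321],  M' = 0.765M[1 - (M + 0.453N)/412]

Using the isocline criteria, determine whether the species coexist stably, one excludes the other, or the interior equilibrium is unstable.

stable coexistence

Compare the nullcline intercepts: K1/α12 = 321/0.597 = 538 > K2 = 412; K2/α21 = 412/0.453 = 909 > K1 = 321.
Since both inequalities hold, each species can invade when rare, so the interior equilibrium is stable.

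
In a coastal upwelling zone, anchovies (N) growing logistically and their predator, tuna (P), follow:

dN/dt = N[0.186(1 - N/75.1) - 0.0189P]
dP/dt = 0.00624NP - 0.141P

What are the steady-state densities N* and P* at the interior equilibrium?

N* ≈ 22.6, P* ≈ 6.88

From dP/dt = 0 with P > 0: 0.00624N* = 0.141, so N* = 22.6.
Substitute into dN/dt = 0: 0.186(1 - 22.6/75.1) = 0.0189P*.
The bracket is 0.699, giving P* = 0.13/0.0189 = 6.88.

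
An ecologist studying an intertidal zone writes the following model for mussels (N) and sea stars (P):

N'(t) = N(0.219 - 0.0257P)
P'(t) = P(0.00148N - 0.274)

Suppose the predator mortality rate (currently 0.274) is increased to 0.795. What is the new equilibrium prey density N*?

N* ≈ 537

At the interior fixed point, setting dP/dt = 0 with P > 0 fixes N* = (predator death rate)/(NP coefficient) — independent of the other coefficients.
With the change, N* = 0.795/0.00148 = 537; it rises from 185.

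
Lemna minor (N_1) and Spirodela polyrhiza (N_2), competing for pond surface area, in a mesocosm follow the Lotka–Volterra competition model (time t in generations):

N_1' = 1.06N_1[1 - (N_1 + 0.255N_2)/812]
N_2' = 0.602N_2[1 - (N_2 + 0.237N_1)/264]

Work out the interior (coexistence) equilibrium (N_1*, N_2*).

Setting both brackets to zero gives the nullclines N_1 + 0.255N_2 = 812 and 0.237N_1 + N_2 = 264.
Substituting N_2 = 264 - 0.237N_1 into the first: N_1(1 - 0.255·0.237) = 812 - 0.255·264.
So N_1* = 745/0.94 = 793, and then N_2* = 264 - 0.237·793 = 76.2.

N_1* ≈ 793, N_2* ≈ 76.2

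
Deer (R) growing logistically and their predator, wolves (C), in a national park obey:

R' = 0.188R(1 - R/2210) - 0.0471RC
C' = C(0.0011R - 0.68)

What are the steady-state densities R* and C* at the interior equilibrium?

From dC/dt = 0 with C > 0: 0.0011R* = 0.68, so R* = 618.
Substitute into dR/dt = 0: 0.188(1 - 618/2210) = 0.0471C*.
The bracket is 0.72, giving C* = 0.135/0.0471 = 2.88.

R* ≈ 618, C* ≈ 2.88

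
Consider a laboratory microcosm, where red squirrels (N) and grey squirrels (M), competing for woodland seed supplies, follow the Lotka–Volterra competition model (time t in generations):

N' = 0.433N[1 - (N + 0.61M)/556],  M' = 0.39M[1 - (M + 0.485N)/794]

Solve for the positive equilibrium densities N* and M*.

Setting both brackets to zero gives the nullclines N + 0.61M = 556 and 0.485N + M = 794.
Substituting M = 794 - 0.485N into the first: N(1 - 0.61·0.485) = 556 - 0.61·794.
So N* = 71.7/0.704 = 102, and then M* = 794 - 0.485·102 = 745.

N* ≈ 102, M* ≈ 745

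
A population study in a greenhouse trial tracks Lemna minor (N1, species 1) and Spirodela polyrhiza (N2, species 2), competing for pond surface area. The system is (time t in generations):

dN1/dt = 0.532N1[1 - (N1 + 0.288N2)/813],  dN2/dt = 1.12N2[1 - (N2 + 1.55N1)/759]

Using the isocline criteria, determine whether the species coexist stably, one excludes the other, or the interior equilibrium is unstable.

Compare the nullcline intercepts: K1/α12 = 813/0.288 = 2820 > K2 = 759; K2/α21 = 759/1.55 = 490 < K1 = 813.
Since the inequalities point opposite ways, species 1 can invade but species 2 cannot.

species 1 excludes species 2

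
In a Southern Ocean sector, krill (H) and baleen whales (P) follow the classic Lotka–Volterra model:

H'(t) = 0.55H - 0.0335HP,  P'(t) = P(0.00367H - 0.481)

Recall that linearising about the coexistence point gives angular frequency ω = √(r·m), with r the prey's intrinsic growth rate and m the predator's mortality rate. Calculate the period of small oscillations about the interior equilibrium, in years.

Here r = 0.55 and m = 0.481, so r·m = 0.265.
ω = √0.265 = 0.514 per year, hence T = 2π/ω ≈ 12.2 years.

T ≈ 12.2 years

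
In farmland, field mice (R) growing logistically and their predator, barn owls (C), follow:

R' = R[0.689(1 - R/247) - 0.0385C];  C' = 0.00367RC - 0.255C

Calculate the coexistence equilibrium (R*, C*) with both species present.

R* ≈ 69.5, C* ≈ 12.9

From dC/dt = 0 with C > 0: 0.00367R* = 0.255, so R* = 69.5.
Substitute into dR/dt = 0: 0.689(1 - 69.5/247) = 0.0385C*.
The bracket is 0.719, giving C* = 0.495/0.0385 = 12.9.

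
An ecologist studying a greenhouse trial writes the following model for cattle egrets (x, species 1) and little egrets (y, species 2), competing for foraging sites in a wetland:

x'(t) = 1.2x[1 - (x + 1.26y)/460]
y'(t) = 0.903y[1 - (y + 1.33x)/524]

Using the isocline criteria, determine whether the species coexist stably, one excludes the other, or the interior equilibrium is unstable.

Compare the nullcline intercepts: K1/α12 = 460/1.26 = 365 < K2 = 524; K2/α21 = 524/1.33 = 394 < K1 = 460.
Since both are reversed, neither can invade when rare; the interior point is a saddle.

unstable coexistence (outcome depends on initial conditions)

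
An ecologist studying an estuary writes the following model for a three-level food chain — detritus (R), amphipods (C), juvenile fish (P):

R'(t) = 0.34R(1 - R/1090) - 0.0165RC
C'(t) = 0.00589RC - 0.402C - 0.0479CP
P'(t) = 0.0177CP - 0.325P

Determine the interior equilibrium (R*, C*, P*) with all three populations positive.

R* ≈ 119, C* ≈ 18.4, P* ≈ 6.21

From dP/dt = 0: 0.0177C* = 0.325, so C* = 18.4.
From dR/dt = 0: 0.34(1 - R*/1090) = 0.0165·18.4, giving R* = 1090·(1 - 0.891) = 119.
From dC/dt = 0: 0.00589·119 - 0.402 = 0.0479P*, so P* = 0.297/0.0479 = 6.21.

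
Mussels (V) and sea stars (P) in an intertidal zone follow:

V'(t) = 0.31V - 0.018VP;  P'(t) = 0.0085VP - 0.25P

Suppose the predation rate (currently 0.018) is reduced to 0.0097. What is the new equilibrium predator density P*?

At the interior fixed point, setting dV/dt = 0 with V > 0 fixes P* = (prey growth rate)/(VP coefficient) — independent of the other coefficients.
With the change, P* = 0.31/0.0097 = 32; it rises from 17.2.

P* ≈ 32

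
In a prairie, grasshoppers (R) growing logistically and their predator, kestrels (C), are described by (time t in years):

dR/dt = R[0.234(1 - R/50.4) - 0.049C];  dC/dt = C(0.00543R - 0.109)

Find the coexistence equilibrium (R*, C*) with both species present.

From dC/dt = 0 with C > 0: 0.00543R* = 0.109, so R* = 20.1.
Substitute into dR/dt = 0: 0.234(1 - 20.1/50.4) = 0.049C*.
The bracket is 0.602, giving C* = 0.141/0.049 = 2.87.

R* ≈ 20.1, C* ≈ 2.87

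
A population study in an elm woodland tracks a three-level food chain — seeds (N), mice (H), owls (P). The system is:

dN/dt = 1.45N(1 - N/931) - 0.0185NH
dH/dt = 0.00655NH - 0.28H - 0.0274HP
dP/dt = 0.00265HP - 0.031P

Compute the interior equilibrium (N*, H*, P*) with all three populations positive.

N* ≈ 792, H* ≈ 11.7, P* ≈ 179

From dP/dt = 0: 0.00265H* = 0.031, so H* = 11.7.
From dN/dt = 0: 1.45(1 - N*/931) = 0.0185·11.7, giving N* = 931·(1 - 0.149) = 792.
From dH/dt = 0: 0.00655·792 - 0.28 = 0.0274P*, so P* = 4.91/0.0274 = 179.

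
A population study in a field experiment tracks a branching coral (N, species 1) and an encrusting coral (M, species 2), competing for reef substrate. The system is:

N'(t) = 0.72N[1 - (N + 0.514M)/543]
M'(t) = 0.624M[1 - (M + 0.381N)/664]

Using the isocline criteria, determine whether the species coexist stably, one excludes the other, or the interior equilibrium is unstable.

Compare the nullcline intercepts: K1/α12 = 543/0.514 = 1060 > K2 = 664; K2/α21 = 664/0.381 = 1740 > K1 = 543.
Since both inequalities hold, each species can invade when rare, so the interior equilibrium is stable.

stable coexistence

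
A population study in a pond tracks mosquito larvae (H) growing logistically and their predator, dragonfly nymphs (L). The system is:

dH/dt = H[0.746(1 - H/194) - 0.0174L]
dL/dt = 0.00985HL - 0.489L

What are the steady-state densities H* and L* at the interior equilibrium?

From dL/dt = 0 with L > 0: 0.00985H* = 0.489, so H* = 49.6.
Substitute into dH/dt = 0: 0.746(1 - 49.6/194) = 0.0174L*.
The bracket is 0.744, giving L* = 0.555/0.0174 = 31.9.

H* ≈ 49.6, L* ≈ 31.9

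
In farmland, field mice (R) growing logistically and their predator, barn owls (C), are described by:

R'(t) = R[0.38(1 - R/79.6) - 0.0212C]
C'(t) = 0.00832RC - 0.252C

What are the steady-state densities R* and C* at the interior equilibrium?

From dC/dt = 0 with C > 0: 0.00832R* = 0.252, so R* = 30.3.
Substitute into dR/dt = 0: 0.38(1 - 30.3/79.6) = 0.0212C*.
The bracket is 0.619, giving C* = 0.235/0.0212 = 11.1.

R* ≈ 30.3, C* ≈ 11.1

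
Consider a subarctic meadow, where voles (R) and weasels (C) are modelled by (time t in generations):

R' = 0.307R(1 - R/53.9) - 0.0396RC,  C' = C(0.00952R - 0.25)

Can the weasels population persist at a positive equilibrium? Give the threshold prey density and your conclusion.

The predator equation gives dC/dt > 0 only when R > 0.25/0.00952 = 26.3.
Without the predator, R → K = 53.9. Since 53.9 > 26.3, the predator can invade and persist.

Threshold R = 26.3; K > 26.3, so yes, the predator persists.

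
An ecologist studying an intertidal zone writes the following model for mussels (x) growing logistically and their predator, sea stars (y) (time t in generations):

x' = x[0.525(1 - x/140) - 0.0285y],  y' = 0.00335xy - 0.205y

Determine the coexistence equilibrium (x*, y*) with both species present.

x* ≈ 61.2, y* ≈ 10.4

From dy/dt = 0 with y > 0: 0.00335x* = 0.205, so x* = 61.2.
Substitute into dx/dt = 0: 0.525(1 - 61.2/140) = 0.0285y*.
The bracket is 0.563, giving y* = 0.296/0.0285 = 10.4.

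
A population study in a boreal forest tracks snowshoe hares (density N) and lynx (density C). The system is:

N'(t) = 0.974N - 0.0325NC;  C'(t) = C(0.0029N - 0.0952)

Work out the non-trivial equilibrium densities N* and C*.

N* ≈ 32.8, C* ≈ 30

Set dC/dt = 0 with C > 0: 0.0029N - 0.0952 = 0, so N* = 0.0952/0.0029 = 32.8.
Set dN/dt = 0 with N > 0: 0.974 - 0.0325C = 0, so C* = 0.974/0.0325 = 30.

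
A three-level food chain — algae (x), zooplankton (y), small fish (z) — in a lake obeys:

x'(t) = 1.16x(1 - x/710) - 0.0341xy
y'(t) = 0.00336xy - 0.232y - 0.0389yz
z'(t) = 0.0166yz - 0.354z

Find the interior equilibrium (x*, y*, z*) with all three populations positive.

x* ≈ 265, y* ≈ 21.3, z* ≈ 16.9

From dz/dt = 0: 0.0166y* = 0.354, so y* = 21.3.
From dx/dt = 0: 1.16(1 - x*/710) = 0.0341·21.3, giving x* = 710·(1 - 0.627) = 265.
From dy/dt = 0: 0.00336·265 - 0.232 = 0.0389z*, so z* = 0.658/0.0389 = 16.9.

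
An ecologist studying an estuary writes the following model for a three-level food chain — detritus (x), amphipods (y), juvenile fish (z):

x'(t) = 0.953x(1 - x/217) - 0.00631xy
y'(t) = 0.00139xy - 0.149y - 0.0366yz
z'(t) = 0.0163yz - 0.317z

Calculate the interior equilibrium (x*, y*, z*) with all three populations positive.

From dz/dt = 0: 0.0163y* = 0.317, so y* = 19.4.
From dx/dt = 0: 0.953(1 - x*/217) = 0.00631·19.4, giving x* = 217·(1 - 0.129) = 189.
From dy/dt = 0: 0.00139·189 - 0.149 = 0.0366z*, so z* = 0.114/0.0366 = 3.11.

x* ≈ 189, y* ≈ 19.4, z* ≈ 3.11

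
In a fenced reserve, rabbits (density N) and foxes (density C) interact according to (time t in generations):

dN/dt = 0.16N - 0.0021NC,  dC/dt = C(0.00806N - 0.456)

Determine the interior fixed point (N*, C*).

N* ≈ 56.6, C* ≈ 76.2

Set dC/dt = 0 with C > 0: 0.00806N - 0.456 = 0, so N* = 0.456/0.00806 = 56.6.
Set dN/dt = 0 with N > 0: 0.16 - 0.0021C = 0, so C* = 0.16/0.0021 = 76.2.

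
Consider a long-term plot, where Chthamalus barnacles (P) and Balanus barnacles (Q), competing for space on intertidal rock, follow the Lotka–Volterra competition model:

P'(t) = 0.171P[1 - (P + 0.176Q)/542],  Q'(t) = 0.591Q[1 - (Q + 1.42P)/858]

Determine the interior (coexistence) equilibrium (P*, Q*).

P* ≈ 521, Q* ≈ 118

Setting both brackets to zero gives the nullclines P + 0.176Q = 542 and 1.42P + Q = 858.
Substituting Q = 858 - 1.42P into the first: P(1 - 0.176·1.42) = 542 - 0.176·858.
So P* = 391/0.75 = 521, and then Q* = 858 - 1.42·521 = 118.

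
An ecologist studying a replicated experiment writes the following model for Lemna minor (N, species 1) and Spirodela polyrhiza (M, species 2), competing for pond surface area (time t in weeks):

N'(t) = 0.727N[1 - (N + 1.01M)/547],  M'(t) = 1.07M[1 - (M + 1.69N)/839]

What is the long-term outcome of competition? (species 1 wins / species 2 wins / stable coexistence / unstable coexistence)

unstable coexistence (outcome depends on initial conditions)

Compare the nullcline intercepts: K1/α12 = 547/1.01 = 542 < K2 = 839; K2/α21 = 839/1.69 = 496 < K1 = 547.
Since both are reversed, neither can invade when rare; the interior point is a saddle.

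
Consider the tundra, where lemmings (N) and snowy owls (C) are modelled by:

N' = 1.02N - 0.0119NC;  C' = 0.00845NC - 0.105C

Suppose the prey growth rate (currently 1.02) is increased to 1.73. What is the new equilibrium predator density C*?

At the interior fixed point, setting dN/dt = 0 with N > 0 fixes C* = (prey growth rate)/(NC coefficient) — independent of the other coefficients.
With the change, C* = 1.73/0.0119 = 145; it rises from 85.7.

C* ≈ 145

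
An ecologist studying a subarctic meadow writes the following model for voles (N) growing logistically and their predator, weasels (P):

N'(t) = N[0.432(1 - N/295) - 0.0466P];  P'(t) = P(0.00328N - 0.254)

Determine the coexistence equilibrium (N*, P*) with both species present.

From dP/dt = 0 with P > 0: 0.00328N* = 0.254, so N* = 77.4.
Substitute into dN/dt = 0: 0.432(1 - 77.4/295) = 0.0466P*.
The bracket is 0.737, giving P* = 0.319/0.0466 = 6.84.

N* ≈ 77.4, P* ≈ 6.84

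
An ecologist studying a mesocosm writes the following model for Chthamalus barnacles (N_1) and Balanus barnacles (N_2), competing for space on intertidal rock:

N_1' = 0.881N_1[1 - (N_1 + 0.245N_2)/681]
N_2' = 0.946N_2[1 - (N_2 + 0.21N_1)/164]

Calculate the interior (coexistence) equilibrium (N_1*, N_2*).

Setting both brackets to zero gives the nullclines N_1 + 0.245N_2 = 681 and 0.21N_1 + N_2 = 164.
Substituting N_2 = 164 - 0.21N_1 into the first: N_1(1 - 0.245·0.21) = 681 - 0.245·164.
So N_1* = 641/0.949 = 676, and then N_2* = 164 - 0.21·676 = 22.1.

N_1* ≈ 676, N_2* ≈ 22.1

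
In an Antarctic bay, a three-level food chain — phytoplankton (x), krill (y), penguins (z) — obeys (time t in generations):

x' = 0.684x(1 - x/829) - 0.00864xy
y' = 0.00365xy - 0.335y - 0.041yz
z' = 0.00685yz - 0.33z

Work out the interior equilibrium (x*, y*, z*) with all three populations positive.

x* ≈ 325, y* ≈ 48.2, z* ≈ 20.7

From dz/dt = 0: 0.00685y* = 0.33, so y* = 48.2.
From dx/dt = 0: 0.684(1 - x*/829) = 0.00864·48.2, giving x* = 829·(1 - 0.609) = 325.
From dy/dt = 0: 0.00365·325 - 0.335 = 0.041z*, so z* = 0.85/0.041 = 20.7.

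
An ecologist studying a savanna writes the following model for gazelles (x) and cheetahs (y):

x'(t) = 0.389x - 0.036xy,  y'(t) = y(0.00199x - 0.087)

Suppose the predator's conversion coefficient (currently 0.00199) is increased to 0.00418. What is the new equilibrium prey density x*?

At the interior fixed point, setting dy/dt = 0 with y > 0 fixes x* = (predator death rate)/(xy coefficient) — independent of the other coefficients.
With the change, x* = 0.087/0.00418 = 20.8; it falls from 43.7.

x* ≈ 20.8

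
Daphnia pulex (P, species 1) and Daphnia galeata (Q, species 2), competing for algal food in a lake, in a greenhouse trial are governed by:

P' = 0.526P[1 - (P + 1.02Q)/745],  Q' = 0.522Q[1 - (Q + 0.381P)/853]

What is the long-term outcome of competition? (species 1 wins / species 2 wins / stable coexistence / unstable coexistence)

species 2 excludes species 1

Compare the nullcline intercepts: K1/α12 = 745/1.02 = 730 < K2 = 853; K2/α21 = 853/0.381 = 2240 > K1 = 745.
Since the inequalities point opposite ways, species 2 can invade but species 1 cannot.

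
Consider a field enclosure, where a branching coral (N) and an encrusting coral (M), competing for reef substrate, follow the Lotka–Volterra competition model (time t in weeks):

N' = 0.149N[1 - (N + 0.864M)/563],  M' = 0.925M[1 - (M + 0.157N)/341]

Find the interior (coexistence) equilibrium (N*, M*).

N* ≈ 310, M* ≈ 292

Setting both brackets to zero gives the nullclines N + 0.864M = 563 and 0.157N + M = 341.
Substituting M = 341 - 0.157N into the first: N(1 - 0.864·0.157) = 563 - 0.864·341.
So N* = 268/0.864 = 310, and then M* = 341 - 0.157·310 = 292.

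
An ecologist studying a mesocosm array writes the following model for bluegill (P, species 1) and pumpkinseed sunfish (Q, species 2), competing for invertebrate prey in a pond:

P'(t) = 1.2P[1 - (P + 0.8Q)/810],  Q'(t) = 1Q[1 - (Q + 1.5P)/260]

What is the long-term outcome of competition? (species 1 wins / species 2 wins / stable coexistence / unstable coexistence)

Compare the nullcline intercepts: K1/α12 = 810/0.8 = 1010 > K2 = 260; K2/α21 = 260/1.5 = 173 < K1 = 810.
Since the inequalities point opposite ways, species 1 can invade but species 2 cannot.

species 1 excludes species 2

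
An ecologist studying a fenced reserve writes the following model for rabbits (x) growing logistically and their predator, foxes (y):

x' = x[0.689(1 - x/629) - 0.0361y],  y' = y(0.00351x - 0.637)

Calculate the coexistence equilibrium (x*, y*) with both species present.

x* ≈ 181, y* ≈ 13.6

From dy/dt = 0 with y > 0: 0.00351x* = 0.637, so x* = 181.
Substitute into dx/dt = 0: 0.689(1 - 181/629) = 0.0361y*.
The bracket is 0.711, giving y* = 0.49/0.0361 = 13.6.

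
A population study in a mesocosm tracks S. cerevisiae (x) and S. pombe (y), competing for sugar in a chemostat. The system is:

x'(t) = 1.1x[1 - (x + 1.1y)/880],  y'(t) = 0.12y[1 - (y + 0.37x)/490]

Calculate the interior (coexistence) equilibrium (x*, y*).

x* ≈ 575, y* ≈ 277

Setting both brackets to zero gives the nullclines x + 1.1y = 880 and 0.37x + y = 490.
Substituting y = 490 - 0.37x into the first: x(1 - 1.1·0.37) = 880 - 1.1·490.
So x* = 341/0.593 = 575, and then y* = 490 - 0.37·575 = 277.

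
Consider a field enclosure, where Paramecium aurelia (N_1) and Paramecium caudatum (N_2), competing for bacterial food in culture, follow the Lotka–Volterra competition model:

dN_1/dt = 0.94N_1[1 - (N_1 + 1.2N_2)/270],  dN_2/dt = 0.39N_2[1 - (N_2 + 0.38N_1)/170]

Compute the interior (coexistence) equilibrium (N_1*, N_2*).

N_1* ≈ 121, N_2* ≈ 124

Setting both brackets to zero gives the nullclines N_1 + 1.2N_2 = 270 and 0.38N_1 + N_2 = 170.
Substituting N_2 = 170 - 0.38N_1 into the first: N_1(1 - 1.2·0.38) = 270 - 1.2·170.
So N_1* = 66/0.544 = 121, and then N_2* = 170 - 0.38·121 = 124.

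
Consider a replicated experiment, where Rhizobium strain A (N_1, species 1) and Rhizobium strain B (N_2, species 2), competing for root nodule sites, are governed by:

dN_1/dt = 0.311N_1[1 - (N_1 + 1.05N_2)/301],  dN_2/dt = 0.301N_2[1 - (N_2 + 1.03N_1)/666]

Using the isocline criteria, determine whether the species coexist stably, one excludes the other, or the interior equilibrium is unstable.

Compare the nullcline intercepts: K1/α12 = 301/1.05 = 287 < K2 = 666; K2/α21 = 666/1.03 = 647 > K1 = 301.
Since the inequalities point opposite ways, species 2 can invade but species 1 cannot.

species 2 excludes species 1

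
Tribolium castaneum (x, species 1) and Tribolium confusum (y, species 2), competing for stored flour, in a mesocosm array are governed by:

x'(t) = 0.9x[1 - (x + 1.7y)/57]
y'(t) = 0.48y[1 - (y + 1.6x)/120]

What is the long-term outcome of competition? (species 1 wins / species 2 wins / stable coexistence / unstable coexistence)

species 2 excludes species 1

Compare the nullcline intercepts: K1/α12 = 57/1.7 = 33.5 < K2 = 120; K2/α21 = 120/1.6 = 75 > K1 = 57.
Since the inequalities point opposite ways, species 2 can invade but species 1 cannot.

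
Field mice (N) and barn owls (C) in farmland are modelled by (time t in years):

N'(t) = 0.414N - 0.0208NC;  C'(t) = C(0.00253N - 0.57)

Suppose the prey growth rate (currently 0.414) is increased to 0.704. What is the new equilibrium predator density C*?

At the interior fixed point, setting dN/dt = 0 with N > 0 fixes C* = (prey growth rate)/(NC coefficient) — independent of the other coefficients.
With the change, C* = 0.704/0.0208 = 33.8; it rises from 19.9.

C* ≈ 33.8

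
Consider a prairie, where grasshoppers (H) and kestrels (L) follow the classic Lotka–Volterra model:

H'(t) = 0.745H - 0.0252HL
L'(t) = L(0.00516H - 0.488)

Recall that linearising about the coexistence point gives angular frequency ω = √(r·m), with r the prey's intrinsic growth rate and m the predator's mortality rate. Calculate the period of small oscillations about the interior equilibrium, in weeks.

T ≈ 10.4 weeks

Here r = 0.745 and m = 0.488, so r·m = 0.364.
ω = √0.364 = 0.603 per week, hence T = 2π/ω ≈ 10.4 weeks.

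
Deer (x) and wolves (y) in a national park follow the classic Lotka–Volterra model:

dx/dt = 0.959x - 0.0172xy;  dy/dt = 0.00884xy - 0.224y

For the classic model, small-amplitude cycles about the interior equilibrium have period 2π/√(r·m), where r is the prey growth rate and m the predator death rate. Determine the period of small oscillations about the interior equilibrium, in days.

Here r = 0.959 and m = 0.224, so r·m = 0.215.
ω = √0.215 = 0.463 per day, hence T = 2π/ω ≈ 13.6 days.

T ≈ 13.6 days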